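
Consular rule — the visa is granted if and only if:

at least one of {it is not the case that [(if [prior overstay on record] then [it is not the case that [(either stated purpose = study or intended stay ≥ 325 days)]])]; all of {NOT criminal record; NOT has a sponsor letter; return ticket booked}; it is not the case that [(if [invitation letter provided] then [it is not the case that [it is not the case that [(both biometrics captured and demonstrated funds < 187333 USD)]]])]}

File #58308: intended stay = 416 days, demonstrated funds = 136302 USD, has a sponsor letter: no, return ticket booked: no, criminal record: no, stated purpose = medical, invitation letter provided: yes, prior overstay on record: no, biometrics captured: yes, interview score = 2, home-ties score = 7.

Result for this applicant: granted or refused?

Refused

Atomic conditions:
  prior overstay on record: no → false
  stated purpose = study: medical == study is false
  intended stay ≥ 325 days: 416 ≥ 325 is true
  NOT criminal record: no → true
  NOT has a sponsor letter: no → true
  return ticket booked: no → false
  invitation letter provided: yes → true
  biometrics captured: yes → true
  demonstrated funds < 187333 USD: 136302 < 187333 is true
Combine:
[1.1.2.1] false OR true = true
[1.1.2] NOT true = false
[1.1] false → false (antecedent false ⇒ implication holds) = true
[1] NOT true = false
[2] true AND true AND false = false
[3.1.2.1.1] true AND true = true
[3.1.2.1] NOT true = false
[3.1.2] NOT false = true
[3.1] true → true = true
[3] NOT true = false
[root] false OR false OR false = false
Overall: false → refused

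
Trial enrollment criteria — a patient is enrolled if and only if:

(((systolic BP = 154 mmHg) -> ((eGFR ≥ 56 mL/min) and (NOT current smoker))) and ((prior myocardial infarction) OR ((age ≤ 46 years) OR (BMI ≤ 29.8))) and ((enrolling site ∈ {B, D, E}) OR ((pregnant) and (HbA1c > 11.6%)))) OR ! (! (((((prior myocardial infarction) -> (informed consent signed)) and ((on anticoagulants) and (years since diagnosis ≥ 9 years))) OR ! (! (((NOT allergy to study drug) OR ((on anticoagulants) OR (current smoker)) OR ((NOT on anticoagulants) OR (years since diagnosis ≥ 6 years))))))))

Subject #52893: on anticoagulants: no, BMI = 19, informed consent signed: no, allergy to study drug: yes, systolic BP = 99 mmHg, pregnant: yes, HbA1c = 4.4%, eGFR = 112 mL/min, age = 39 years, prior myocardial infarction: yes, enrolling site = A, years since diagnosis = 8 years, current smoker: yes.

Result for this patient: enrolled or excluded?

Enrolled

Atomic conditions:
  systolic BP = 154 mmHg: 99 == 154 is false
  eGFR ≥ 56 mL/min: 112 ≥ 56 is true
  NOT current smoker: yes → false
  prior myocardial infarction: yes → true
  age ≤ 46 years: 39 ≤ 46 is true
  BMI ≤ 29.8: 19 ≤ 29.8 is true
  enrolling site ∈ {B, D, E}: A is not in the set → false
  pregnant: yes → true
  HbA1c > 11.6%: 4.4 > 11.6 is false
  informed consent signed: no → false
  on anticoagulants: no → false
  years since diagnosis ≥ 9 years: 8 ≥ 9 is false
  NOT allergy to study drug: yes → false
  current smoker: yes → true
  NOT on anticoagulants: no → true
  years since diagnosis ≥ 6 years: 8 ≥ 6 is true
Combine:
[1.1.2] true AND false = false
[1.1] false → false (antecedent false ⇒ implication holds) = true
[1.2.2] true OR true = true
[1.2] true OR true = true
[1.3.2] true AND false = false
[1.3] false OR false = false
[1] true AND true AND false = false
[2.1.1.1.1] true → false = false
[2.1.1.1.2] false AND false = false
[2.1.1.1] false AND false = false
[2.1.1.2.1.1.2] false OR true = true
[2.1.1.2.1.1.3] true OR true = true
[2.1.1.2.1.1] false OR true OR true = true
[2.1.1.2.1] NOT true = false
[2.1.1.2] NOT false = true
[2.1.1] false OR true = true
[2.1] NOT true = false
[2] NOT false = true
[root] false OR true = true
Overall: true → enrolled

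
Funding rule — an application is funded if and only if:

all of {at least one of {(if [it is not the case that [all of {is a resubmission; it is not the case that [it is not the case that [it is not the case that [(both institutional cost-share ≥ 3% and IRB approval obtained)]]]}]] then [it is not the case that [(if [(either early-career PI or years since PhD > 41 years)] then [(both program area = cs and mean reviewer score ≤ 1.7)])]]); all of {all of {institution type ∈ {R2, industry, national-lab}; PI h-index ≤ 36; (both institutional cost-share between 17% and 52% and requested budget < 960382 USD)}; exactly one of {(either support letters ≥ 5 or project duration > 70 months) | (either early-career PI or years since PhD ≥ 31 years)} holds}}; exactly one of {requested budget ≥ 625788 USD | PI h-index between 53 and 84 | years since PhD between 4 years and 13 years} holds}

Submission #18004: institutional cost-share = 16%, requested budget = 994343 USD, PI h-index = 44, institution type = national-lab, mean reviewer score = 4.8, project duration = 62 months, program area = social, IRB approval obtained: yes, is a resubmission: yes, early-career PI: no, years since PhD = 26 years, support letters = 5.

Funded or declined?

Atomic conditions:
  is a resubmission: yes → true
  institutional cost-share ≥ 3%: 16 ≥ 3 is true
  IRB approval obtained: yes → true
  early-career PI: no → false
  years since PhD > 41 years: 26 > 41 is false
  program area = cs: social == cs is false
  mean reviewer score ≤ 1.7: 4.8 ≤ 1.7 is false
  institution type ∈ {R2, industry, national-lab}: national-lab is in the set → true
  PI h-index ≤ 36: 44 ≤ 36 is false
  institutional cost-share between 17% and 52%: 16 in [17, 52] is false
  requested budget < 960382 USD: 994343 < 960382 is false
  support letters ≥ 5: 5 ≥ 5 is true
  project duration > 70 months: 62 > 70 is false
  years since PhD ≥ 31 years: 26 ≥ 31 is false
  requested budget ≥ 625788 USD: 994343 ≥ 625788 is true
  PI h-index between 53 and 84: 44 in [53, 84] is false
  years since PhD between 4 years and 13 years: 26 in [4, 13] is false
Combine:
[1.1.1.1.2.1.1.1] true AND true = true
[1.1.1.1.2.1.1] NOT true = false
[1.1.1.1.2.1] NOT false = true
[1.1.1.1.2] NOT true = false
[1.1.1.1] true AND false = false
[1.1.1] NOT false = true
[1.1.2.1.1] false OR false = false
[1.1.2.1.2] false AND false = false
[1.1.2.1] false → false (antecedent false ⇒ implication holds) = true
[1.1.2] NOT true = false
[1.1] true → false = false
[1.2.1.3] false AND false = false
[1.2.1] true AND false AND false = false
[1.2.2.1] true OR false = true
[1.2.2.2] false OR false = false
[1.2.2] exactly-one(true, false) = true
[1.2] false AND true = false
[1] false OR false = false
[2] exactly-one(true, false, false) = true
[root] false AND true = false
Overall: false → declined

Declined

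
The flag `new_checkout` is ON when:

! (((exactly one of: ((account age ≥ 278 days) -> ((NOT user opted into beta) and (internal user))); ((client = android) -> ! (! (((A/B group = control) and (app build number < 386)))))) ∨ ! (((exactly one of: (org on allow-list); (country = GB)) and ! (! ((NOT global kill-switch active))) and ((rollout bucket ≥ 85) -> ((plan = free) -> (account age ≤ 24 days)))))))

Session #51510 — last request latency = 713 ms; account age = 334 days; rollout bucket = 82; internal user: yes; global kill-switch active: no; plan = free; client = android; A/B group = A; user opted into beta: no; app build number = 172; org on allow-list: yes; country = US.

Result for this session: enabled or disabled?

Disabled

Atomic conditions:
  account age ≥ 278 days: 334 ≥ 278 is true
  NOT user opted into beta: no → true
  internal user: yes → true
  client = android: android == android is true
  A/B group = control: A == control is false
  app build number < 386: 172 < 386 is true
  org on allow-list: yes → true
  country = GB: US == GB is false
  NOT global kill-switch active: no → true
  rollout bucket ≥ 85: 82 ≥ 85 is false
  plan = free: free == free is true
  account age ≤ 24 days: 334 ≤ 24 is false
Combine:
[1.1.1.2] true AND true = true
[1.1.1] true → true = true
[1.1.2.2.1.1] false AND true = false
[1.1.2.2.1] NOT false = true
[1.1.2.2] NOT true = false
[1.1.2] true → false = false
[1.1] exactly-one(true, false) = true
[1.2.1.1] exactly-one(true, false) = true
[1.2.1.2.1] NOT true = false
[1.2.1.2] NOT false = true
[1.2.1.3.2] true → false = false
[1.2.1.3] false → false (antecedent false ⇒ implication holds) = true
[1.2.1] true AND true AND true = true
[1.2] NOT true = false
[1] true OR false = true
[root] NOT true = false
Overall: false → disabled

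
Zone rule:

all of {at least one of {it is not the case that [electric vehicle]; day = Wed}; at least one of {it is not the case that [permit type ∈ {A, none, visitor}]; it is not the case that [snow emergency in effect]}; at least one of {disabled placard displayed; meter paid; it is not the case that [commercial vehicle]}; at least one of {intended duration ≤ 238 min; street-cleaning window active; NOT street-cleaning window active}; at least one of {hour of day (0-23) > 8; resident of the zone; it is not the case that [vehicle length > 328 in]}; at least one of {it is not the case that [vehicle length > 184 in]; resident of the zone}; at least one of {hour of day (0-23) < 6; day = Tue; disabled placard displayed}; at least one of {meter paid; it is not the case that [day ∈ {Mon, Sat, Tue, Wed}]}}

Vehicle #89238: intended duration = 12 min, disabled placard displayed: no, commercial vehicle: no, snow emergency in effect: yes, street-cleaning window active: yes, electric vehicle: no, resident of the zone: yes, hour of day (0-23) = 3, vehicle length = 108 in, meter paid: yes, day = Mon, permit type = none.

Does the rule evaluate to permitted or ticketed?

Ticketed

Atomic conditions:
  electric vehicle: no → false
  day = Wed: Mon == Wed is false
  permit type ∈ {A, none, visitor}: none is in the set → true
  snow emergency in effect: yes → true
  disabled placard displayed: no → false
  meter paid: yes → true
  commercial vehicle: no → false
  intended duration ≤ 238 min: 12 ≤ 238 is true
  street-cleaning window active: yes → true
  NOT street-cleaning window active: yes → false
  hour of day (0-23) > 8: 3 > 8 is false
  resident of the zone: yes → true
  vehicle length > 328 in: 108 > 328 is false
  vehicle length > 184 in: 108 > 184 is false
  hour of day (0-23) < 6: 3 < 6 is true
  day = Tue: Mon == Tue is false
  day ∈ {Mon, Sat, Tue, Wed}: Mon is in the set → true
Combine:
[1.1] NOT false = true
[1] true OR false = true
[2.1] NOT true = false
[2.2] NOT true = false
[2] false OR false = false
[3.3] NOT false = true
[3] false OR true OR true = true
[4] true OR true OR false = true
[5.3] NOT false = true
[5] false OR true OR true = true
[6.1] NOT false = true
[6] true OR true = true
[7] true OR false OR false = true
[8.2] NOT true = false
[8] true OR false = true
[root] true AND false AND true AND true AND true AND true AND true AND true = false
Overall: false → ticketed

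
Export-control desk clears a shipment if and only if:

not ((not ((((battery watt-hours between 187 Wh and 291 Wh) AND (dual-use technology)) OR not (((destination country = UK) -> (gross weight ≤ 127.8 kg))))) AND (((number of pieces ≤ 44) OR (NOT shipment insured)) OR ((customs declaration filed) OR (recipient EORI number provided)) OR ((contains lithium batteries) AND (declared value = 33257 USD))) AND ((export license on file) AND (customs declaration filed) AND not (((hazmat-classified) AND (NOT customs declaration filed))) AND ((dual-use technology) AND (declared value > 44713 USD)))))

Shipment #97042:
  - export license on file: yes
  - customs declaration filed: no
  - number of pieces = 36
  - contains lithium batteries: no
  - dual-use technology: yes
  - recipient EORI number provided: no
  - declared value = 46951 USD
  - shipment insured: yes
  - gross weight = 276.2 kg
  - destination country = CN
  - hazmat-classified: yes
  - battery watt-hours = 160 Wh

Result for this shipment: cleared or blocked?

Cleared

Atomic conditions:
  battery watt-hours between 187 Wh and 291 Wh: 160 in [187, 291] is false
  dual-use technology: yes → true
  destination country = UK: CN == UK is false
  gross weight ≤ 127.8 kg: 276.2 ≤ 127.8 is false
  number of pieces ≤ 44: 36 ≤ 44 is true
  NOT shipment insured: yes → false
  customs declaration filed: no → false
  recipient EORI number provided: no → false
  contains lithium batteries: no → false
  declared value = 33257 USD: 46951 == 33257 is false
  export license on file: yes → true
  hazmat-classified: yes → true
  NOT customs declaration filed: no → true
  declared value > 44713 USD: 46951 > 44713 is true
Combine:
[1.1.1.1] false AND true = false
[1.1.1.2.1] false → false (antecedent false ⇒ implication holds) = true
[1.1.1.2] NOT true = false
[1.1.1] false OR false = false
[1.1] NOT false = true
[1.2.1] true OR false = true
[1.2.2] false OR false = false
[1.2.3] false AND false = false
[1.2] true OR false OR false = true
[1.3.3.1] true AND true = true
[1.3.3] NOT true = false
[1.3.4] true AND true = true
[1.3] true AND false AND false AND true = false
[1] true AND true AND false = false
[root] NOT false = true
Overall: true → cleared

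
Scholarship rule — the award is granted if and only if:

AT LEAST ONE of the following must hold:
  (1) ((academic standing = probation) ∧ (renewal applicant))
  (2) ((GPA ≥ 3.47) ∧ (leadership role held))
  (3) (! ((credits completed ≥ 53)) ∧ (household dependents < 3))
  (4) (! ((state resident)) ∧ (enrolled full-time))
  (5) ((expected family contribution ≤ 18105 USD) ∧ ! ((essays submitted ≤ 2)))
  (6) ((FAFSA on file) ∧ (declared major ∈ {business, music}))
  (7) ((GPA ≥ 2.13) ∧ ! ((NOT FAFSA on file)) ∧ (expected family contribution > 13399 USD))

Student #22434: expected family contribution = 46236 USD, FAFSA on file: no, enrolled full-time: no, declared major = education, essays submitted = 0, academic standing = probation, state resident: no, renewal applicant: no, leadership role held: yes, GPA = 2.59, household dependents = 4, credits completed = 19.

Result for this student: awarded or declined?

Declined

Atomic conditions:
  academic standing = probation: probation == probation is true
  renewal applicant: no → false
  GPA ≥ 3.47: 2.59 ≥ 3.47 is false
  leadership role held: yes → true
  credits completed ≥ 53: 19 ≥ 53 is false
  household dependents < 3: 4 < 3 is false
  state resident: no → false
  enrolled full-time: no → false
  expected family contribution ≤ 18105 USD: 46236 ≤ 18105 is false
  essays submitted ≤ 2: 0 ≤ 2 is true
  FAFSA on file: no → false
  declared major ∈ {business, music}: education is not in the set → false
  GPA ≥ 2.13: 2.59 ≥ 2.13 is true
  NOT FAFSA on file: no → true
  expected family contribution > 13399 USD: 46236 > 13399 is true
Combine:
[1] true AND false = false
[2] false AND true = false
[3.1] NOT false = true
[3] true AND false = false
[4.1] NOT false = true
[4] true AND false = false
[5.2] NOT true = false
[5] false AND false = false
[6] false AND false = false
[7.2] NOT true = false
[7] true AND false AND true = false
[root] false OR false OR false OR false OR false OR false OR false = false
Overall: false → declined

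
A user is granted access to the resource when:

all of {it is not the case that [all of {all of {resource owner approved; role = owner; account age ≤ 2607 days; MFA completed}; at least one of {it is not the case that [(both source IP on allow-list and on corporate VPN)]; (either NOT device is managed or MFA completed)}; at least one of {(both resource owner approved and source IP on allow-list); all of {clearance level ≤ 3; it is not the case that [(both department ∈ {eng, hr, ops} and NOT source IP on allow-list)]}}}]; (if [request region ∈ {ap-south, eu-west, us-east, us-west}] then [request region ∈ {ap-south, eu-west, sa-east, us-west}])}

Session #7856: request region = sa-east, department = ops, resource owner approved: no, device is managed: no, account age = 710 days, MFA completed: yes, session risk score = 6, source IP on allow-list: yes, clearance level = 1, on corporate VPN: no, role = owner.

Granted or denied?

Atomic conditions:
  resource owner approved: no → false
  role = owner: owner == owner is true
  account age ≤ 2607 days: 710 ≤ 2607 is true
  MFA completed: yes → true
  source IP on allow-list: yes → true
  on corporate VPN: no → false
  NOT device is managed: no → true
  clearance level ≤ 3: 1 ≤ 3 is true
  department ∈ {eng, hr, ops}: ops is in the set → true
  NOT source IP on allow-list: yes → false
  request region ∈ {ap-south, eu-west, us-east, us-west}: sa-east is not in the set → false
  request region ∈ {ap-south, eu-west, sa-east, us-west}: sa-east is in the set → true
Combine:
[1.1.1] false AND true AND true AND true = false
[1.1.2.1.1] true AND false = false
[1.1.2.1] NOT false = true
[1.1.2.2] true OR true = true
[1.1.2] true OR true = true
[1.1.3.1] false AND true = false
[1.1.3.2.2.1] true AND false = false
[1.1.3.2.2] NOT false = true
[1.1.3.2] true AND true = true
[1.1.3] false OR true = true
[1.1] false AND true AND true = false
[1] NOT false = true
[2] false → true (antecedent false ⇒ implication holds) = true
[root] true AND true = true
Overall: true → granted

Granted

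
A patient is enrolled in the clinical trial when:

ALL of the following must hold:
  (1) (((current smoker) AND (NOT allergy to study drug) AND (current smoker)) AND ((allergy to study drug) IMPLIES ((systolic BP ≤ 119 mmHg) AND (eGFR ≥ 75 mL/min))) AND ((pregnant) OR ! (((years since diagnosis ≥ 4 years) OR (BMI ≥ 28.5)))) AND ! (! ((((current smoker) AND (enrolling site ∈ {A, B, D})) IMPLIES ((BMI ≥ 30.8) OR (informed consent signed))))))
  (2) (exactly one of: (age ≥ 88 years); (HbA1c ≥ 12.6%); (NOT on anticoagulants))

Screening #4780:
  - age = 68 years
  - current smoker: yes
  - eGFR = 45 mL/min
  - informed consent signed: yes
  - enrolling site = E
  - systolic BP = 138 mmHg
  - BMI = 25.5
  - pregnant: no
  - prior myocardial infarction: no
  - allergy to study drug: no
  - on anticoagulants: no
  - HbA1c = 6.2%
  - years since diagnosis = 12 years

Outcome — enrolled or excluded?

Atomic conditions:
  current smoker: yes → true
  NOT allergy to study drug: no → true
  allergy to study drug: no → false
  systolic BP ≤ 119 mmHg: 138 ≤ 119 is false
  eGFR ≥ 75 mL/min: 45 ≥ 75 is false
  pregnant: no → false
  years since diagnosis ≥ 4 years: 12 ≥ 4 is true
  BMI ≥ 28.5: 25.5 ≥ 28.5 is false
  enrolling site ∈ {A, B, D}: E is not in the set → false
  BMI ≥ 30.8: 25.5 ≥ 30.8 is false
  informed consent signed: yes → true
  age ≥ 88 years: 68 ≥ 88 is false
  HbA1c ≥ 12.6%: 6.2 ≥ 12.6 is false
  NOT on anticoagulants: no → true
Combine:
[1.1] true AND true AND true = true
[1.2.2] false AND false = false
[1.2] false → false (antecedent false ⇒ implication holds) = true
[1.3.2.1] true OR false = true
[1.3.2] NOT true = false
[1.3] false OR false = false
[1.4.1.1.1] true AND false = false
[1.4.1.1.2] false OR true = true
[1.4.1.1] false → true (antecedent false ⇒ implication holds) = true
[1.4.1] NOT true = false
[1.4] NOT false = true
[1] true AND true AND false AND true = false
[2] exactly-one(false, false, true) = true
[root] false AND true = false
Overall: false → excluded

Excluded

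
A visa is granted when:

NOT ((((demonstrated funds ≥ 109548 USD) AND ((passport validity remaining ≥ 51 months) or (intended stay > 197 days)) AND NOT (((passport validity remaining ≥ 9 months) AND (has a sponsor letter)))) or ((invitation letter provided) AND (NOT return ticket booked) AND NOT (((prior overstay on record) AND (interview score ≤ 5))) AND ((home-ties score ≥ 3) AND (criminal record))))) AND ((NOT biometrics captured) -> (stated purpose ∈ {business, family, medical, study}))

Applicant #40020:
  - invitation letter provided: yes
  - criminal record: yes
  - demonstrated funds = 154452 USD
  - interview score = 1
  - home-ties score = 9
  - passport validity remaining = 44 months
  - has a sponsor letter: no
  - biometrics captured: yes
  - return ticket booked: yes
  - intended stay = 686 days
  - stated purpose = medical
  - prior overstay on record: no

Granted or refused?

Atomic conditions:
  demonstrated funds ≥ 109548 USD: 154452 ≥ 109548 is true
  passport validity remaining ≥ 51 months: 44 ≥ 51 is false
  intended stay > 197 days: 686 > 197 is true
  passport validity remaining ≥ 9 months: 44 ≥ 9 is true
  has a sponsor letter: no → false
  invitation letter provided: yes → true
  NOT return ticket booked: yes → false
  prior overstay on record: no → false
  interview score ≤ 5: 1 ≤ 5 is true
  home-ties score ≥ 3: 9 ≥ 3 is true
  criminal record: yes → true
  NOT biometrics captured: yes → false
  stated purpose ∈ {business, family, medical, study}: medical is in the set → true
Combine:
[1.1.1.2] false OR true = true
[1.1.1.3.1] true AND false = false
[1.1.1.3] NOT false = true
[1.1.1] true AND true AND true = true
[1.1.2.3.1] false AND true = false
[1.1.2.3] NOT false = true
[1.1.2.4] true AND true = true
[1.1.2] true AND false AND true AND true = false
[1.1] true OR false = true
[1] NOT true = false
[2] false → true (antecedent false ⇒ implication holds) = true
[root] false AND true = false
Overall: false → refused

Refused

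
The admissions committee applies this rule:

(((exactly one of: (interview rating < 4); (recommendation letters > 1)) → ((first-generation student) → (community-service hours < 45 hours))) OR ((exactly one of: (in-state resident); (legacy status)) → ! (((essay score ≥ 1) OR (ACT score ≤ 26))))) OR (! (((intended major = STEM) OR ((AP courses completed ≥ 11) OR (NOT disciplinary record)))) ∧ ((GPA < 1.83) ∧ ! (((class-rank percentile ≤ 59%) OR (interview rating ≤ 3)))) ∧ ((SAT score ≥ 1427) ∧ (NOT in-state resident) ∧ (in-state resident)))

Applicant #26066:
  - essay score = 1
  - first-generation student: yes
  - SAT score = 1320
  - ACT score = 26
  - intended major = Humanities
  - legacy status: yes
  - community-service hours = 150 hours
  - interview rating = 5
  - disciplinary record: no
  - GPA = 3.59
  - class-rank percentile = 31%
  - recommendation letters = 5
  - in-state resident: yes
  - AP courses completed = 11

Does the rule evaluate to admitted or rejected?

Atomic conditions:
  interview rating < 4: 5 < 4 is false
  recommendation letters > 1: 5 > 1 is true
  first-generation student: yes → true
  community-service hours < 45 hours: 150 < 45 is false
  in-state resident: yes → true
  legacy status: yes → true
  essay score ≥ 1: 1 ≥ 1 is true
  ACT score ≤ 26: 26 ≤ 26 is true
  intended major = STEM: Humanities == STEM is false
  AP courses completed ≥ 11: 11 ≥ 11 is true
  NOT disciplinary record: no → true
  GPA < 1.83: 3.59 < 1.83 is false
  class-rank percentile ≤ 59%: 31 ≤ 59 is true
  interview rating ≤ 3: 5 ≤ 3 is false
  SAT score ≥ 1427: 1320 ≥ 1427 is false
  NOT in-state resident: yes → false
Combine:
[1.1.1] exactly-one(false, true) = true
[1.1.2] true → false = false
[1.1] true → false = false
[1.2.1] exactly-one(true, true) = false
[1.2.2.1] true OR true = true
[1.2.2] NOT true = false
[1.2] false → false (antecedent false ⇒ implication holds) = true
[1] false OR true = true
[2.1.1.2] true OR true = true
[2.1.1] false OR true = true
[2.1] NOT true = false
[2.2.2.1] true OR false = true
[2.2.2] NOT true = false
[2.2] false AND false = false
[2.3] false AND false AND true = false
[2] false AND false AND false = false
[root] true OR false = true
Overall: true → admitted

Admitted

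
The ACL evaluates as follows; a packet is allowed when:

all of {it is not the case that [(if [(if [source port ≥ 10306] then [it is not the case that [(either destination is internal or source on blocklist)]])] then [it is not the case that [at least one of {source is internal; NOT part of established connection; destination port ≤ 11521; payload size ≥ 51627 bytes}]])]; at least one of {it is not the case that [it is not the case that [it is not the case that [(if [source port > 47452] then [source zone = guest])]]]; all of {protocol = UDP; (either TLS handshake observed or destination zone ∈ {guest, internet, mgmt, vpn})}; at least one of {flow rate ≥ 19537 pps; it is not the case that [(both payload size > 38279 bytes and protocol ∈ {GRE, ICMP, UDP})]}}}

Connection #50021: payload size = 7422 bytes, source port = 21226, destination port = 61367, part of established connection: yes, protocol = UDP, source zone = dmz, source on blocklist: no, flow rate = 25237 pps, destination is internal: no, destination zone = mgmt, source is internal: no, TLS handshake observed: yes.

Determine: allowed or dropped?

Dropped

Atomic conditions:
  source port ≥ 10306: 21226 ≥ 10306 is true
  destination is internal: no → false
  source on blocklist: no → false
  source is internal: no → false
  NOT part of established connection: yes → false
  destination port ≤ 11521: 61367 ≤ 11521 is false
  payload size ≥ 51627 bytes: 7422 ≥ 51627 is false
  source port > 47452: 21226 > 47452 is false
  source zone = guest: dmz == guest is false
  protocol = UDP: UDP == UDP is true
  TLS handshake observed: yes → true
  destination zone ∈ {guest, internet, mgmt, vpn}: mgmt is in the set → true
  flow rate ≥ 19537 pps: 25237 ≥ 19537 is true
  payload size > 38279 bytes: 7422 > 38279 is false
  protocol ∈ {GRE, ICMP, UDP}: UDP is in the set → true
Combine:
[1.1.1.2.1] false OR false = false
[1.1.1.2] NOT false = true
[1.1.1] true → true = true
[1.1.2.1] false OR false OR false OR false = false
[1.1.2] NOT false = true
[1.1] true → true = true
[1] NOT true = false
[2.1.1.1.1] false → false (antecedent false ⇒ implication holds) = true
[2.1.1.1] NOT true = false
[2.1.1] NOT false = true
[2.1] NOT true = false
[2.2.2] true OR true = true
[2.2] true AND true = true
[2.3.2.1] false AND true = false
[2.3.2] NOT false = true
[2.3] true OR true = true
[2] false OR true OR true = true
[root] false AND true = false
Overall: false → dropped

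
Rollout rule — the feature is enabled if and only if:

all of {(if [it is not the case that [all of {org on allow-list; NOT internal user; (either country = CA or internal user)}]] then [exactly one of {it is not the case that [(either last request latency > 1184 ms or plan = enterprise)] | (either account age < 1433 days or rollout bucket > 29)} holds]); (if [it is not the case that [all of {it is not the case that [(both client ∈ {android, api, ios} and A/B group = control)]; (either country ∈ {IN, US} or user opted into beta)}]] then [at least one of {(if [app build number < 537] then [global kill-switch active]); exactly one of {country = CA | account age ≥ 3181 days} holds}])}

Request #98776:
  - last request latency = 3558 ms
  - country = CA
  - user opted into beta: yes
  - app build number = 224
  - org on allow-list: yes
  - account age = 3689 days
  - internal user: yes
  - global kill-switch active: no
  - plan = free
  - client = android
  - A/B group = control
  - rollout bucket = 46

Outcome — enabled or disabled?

Atomic conditions:
  org on allow-list: yes → true
  NOT internal user: yes → false
  country = CA: CA == CA is true
  internal user: yes → true
  last request latency > 1184 ms: 3558 > 1184 is true
  plan = enterprise: free == enterprise is false
  account age < 1433 days: 3689 < 1433 is false
  rollout bucket > 29: 46 > 29 is true
  client ∈ {android, api, ios}: android is in the set → true
  A/B group = control: control == control is true
  country ∈ {IN, US}: CA is not in the set → false
  user opted into beta: yes → true
  app build number < 537: 224 < 537 is true
  global kill-switch active: no → false
  account age ≥ 3181 days: 3689 ≥ 3181 is true
Combine:
[1.1.1.3] true OR true = true
[1.1.1] true AND false AND true = false
[1.1] NOT false = true
[1.2.1.1] true OR false = true
[1.2.1] NOT true = false
[1.2.2] false OR true = true
[1.2] exactly-one(false, true) = true
[1] true → true = true
[2.1.1.1.1] true AND true = true
[2.1.1.1] NOT true = false
[2.1.1.2] false OR true = true
[2.1.1] false AND true = false
[2.1] NOT false = true
[2.2.1] true → false = false
[2.2.2] exactly-one(true, true) = false
[2.2] false OR false = false
[2] true → false = false
[root] true AND false = false
Overall: false → disabled

Disabled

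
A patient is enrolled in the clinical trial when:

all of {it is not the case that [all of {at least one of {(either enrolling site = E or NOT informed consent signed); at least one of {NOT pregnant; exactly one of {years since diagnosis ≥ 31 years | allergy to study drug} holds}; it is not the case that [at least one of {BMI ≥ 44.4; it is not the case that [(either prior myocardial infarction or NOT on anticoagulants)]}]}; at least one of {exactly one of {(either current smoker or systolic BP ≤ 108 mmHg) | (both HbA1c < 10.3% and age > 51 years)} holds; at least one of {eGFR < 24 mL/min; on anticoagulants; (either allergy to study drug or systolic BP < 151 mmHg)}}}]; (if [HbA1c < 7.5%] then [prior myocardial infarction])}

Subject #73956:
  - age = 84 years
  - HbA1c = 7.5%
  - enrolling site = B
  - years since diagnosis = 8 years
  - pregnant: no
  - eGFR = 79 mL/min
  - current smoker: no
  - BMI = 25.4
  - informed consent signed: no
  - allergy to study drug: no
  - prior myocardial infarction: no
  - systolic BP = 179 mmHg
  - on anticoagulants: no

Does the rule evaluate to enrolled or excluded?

Atomic conditions:
  enrolling site = E: B == E is false
  NOT informed consent signed: no → true
  NOT pregnant: no → true
  years since diagnosis ≥ 31 years: 8 ≥ 31 is false
  allergy to study drug: no → false
  BMI ≥ 44.4: 25.4 ≥ 44.4 is false
  prior myocardial infarction: no → false
  NOT on anticoagulants: no → true
  current smoker: no → false
  systolic BP ≤ 108 mmHg: 179 ≤ 108 is false
  HbA1c < 10.3%: 7.5 < 10.3 is true
  age > 51 years: 84 > 51 is true
  eGFR < 24 mL/min: 79 < 24 is false
  on anticoagulants: no → false
  systolic BP < 151 mmHg: 179 < 151 is false
  HbA1c < 7.5%: 7.5 < 7.5 is false
Combine:
[1.1.1.1] false OR true = true
[1.1.1.2.2] exactly-one(false, false) = false
[1.1.1.2] true OR false = true
[1.1.1.3.1.2.1] false OR true = true
[1.1.1.3.1.2] NOT true = false
[1.1.1.3.1] false OR false = false
[1.1.1.3] NOT false = true
[1.1.1] true OR true OR true = true
[1.1.2.1.1] false OR false = false
[1.1.2.1.2] true AND true = true
[1.1.2.1] exactly-one(false, true) = true
[1.1.2.2.3] false OR false = false
[1.1.2.2] false OR false OR false = false
[1.1.2] true OR false = true
[1.1] true AND true = true
[1] NOT true = false
[2] false → false (antecedent false ⇒ implication holds) = true
[root] false AND true = false
Overall: false → excluded

Excluded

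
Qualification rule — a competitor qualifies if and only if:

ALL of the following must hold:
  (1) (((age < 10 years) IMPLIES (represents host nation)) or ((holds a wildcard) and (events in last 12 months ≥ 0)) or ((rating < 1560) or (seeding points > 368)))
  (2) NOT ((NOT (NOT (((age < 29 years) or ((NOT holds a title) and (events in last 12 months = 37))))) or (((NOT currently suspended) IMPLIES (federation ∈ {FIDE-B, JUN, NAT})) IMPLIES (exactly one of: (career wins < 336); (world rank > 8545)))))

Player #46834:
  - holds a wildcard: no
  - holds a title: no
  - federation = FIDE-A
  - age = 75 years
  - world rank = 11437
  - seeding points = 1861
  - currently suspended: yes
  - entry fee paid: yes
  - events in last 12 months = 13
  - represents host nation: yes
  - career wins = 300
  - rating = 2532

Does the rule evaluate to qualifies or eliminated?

Qualifies

Atomic conditions:
  age < 10 years: 75 < 10 is false
  represents host nation: yes → true
  holds a wildcard: no → false
  events in last 12 months ≥ 0: 13 ≥ 0 is true
  rating < 1560: 2532 < 1560 is false
  seeding points > 368: 1861 > 368 is true
  age < 29 years: 75 < 29 is false
  NOT holds a title: no → true
  events in last 12 months = 37: 13 == 37 is false
  NOT currently suspended: yes → false
  federation ∈ {FIDE-B, JUN, NAT}: FIDE-A is not in the set → false
  career wins < 336: 300 < 336 is true
  world rank > 8545: 11437 > 8545 is true
Combine:
[1.1] false → true (antecedent false ⇒ implication holds) = true
[1.2] false AND true = false
[1.3] false OR true = true
[1] true OR false OR true = true
[2.1.1.1.1.2] true AND false = false
[2.1.1.1.1] false OR false = false
[2.1.1.1] NOT false = true
[2.1.1] NOT true = false
[2.1.2.1] false → false (antecedent false ⇒ implication holds) = true
[2.1.2.2] exactly-one(true, true) = false
[2.1.2] true → false = false
[2.1] false OR false = false
[2] NOT false = true
[root] true AND true = true
Overall: true → qualifies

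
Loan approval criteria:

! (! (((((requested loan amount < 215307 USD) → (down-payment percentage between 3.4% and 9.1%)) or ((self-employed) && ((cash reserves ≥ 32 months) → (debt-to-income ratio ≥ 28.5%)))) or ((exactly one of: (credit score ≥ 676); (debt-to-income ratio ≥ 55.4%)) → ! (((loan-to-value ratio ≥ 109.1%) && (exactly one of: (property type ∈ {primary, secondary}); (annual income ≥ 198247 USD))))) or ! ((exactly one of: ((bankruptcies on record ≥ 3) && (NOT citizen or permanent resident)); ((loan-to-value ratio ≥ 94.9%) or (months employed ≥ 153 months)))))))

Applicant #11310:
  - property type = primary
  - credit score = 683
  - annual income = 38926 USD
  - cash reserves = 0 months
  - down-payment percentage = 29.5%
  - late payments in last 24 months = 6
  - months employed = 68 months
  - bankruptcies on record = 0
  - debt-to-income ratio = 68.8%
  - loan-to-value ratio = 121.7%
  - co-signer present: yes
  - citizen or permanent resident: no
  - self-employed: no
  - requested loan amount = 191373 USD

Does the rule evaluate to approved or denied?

Atomic conditions:
  requested loan amount < 215307 USD: 191373 < 215307 is true
  down-payment percentage between 3.4% and 9.1%: 29.5 in [3.4, 9.1] is false
  self-employed: no → false
  cash reserves ≥ 32 months: 0 ≥ 32 is false
  debt-to-income ratio ≥ 28.5%: 68.8 ≥ 28.5 is true
  credit score ≥ 676: 683 ≥ 676 is true
  debt-to-income ratio ≥ 55.4%: 68.8 ≥ 55.4 is true
  loan-to-value ratio ≥ 109.1%: 121.7 ≥ 109.1 is true
  property type ∈ {primary, secondary}: primary is in the set → true
  annual income ≥ 198247 USD: 38926 ≥ 198247 is false
  bankruptcies on record ≥ 3: 0 ≥ 3 is false
  NOT citizen or permanent resident: no → true
  loan-to-value ratio ≥ 94.9%: 121.7 ≥ 94.9 is true
  months employed ≥ 153 months: 68 ≥ 153 is false
Combine:
[1.1.1.1] true → false = false
[1.1.1.2.2] false → true (antecedent false ⇒ implication holds) = true
[1.1.1.2] false AND true = false
[1.1.1] false OR false = false
[1.1.2.1] exactly-one(true, true) = false
[1.1.2.2.1.2] exactly-one(true, false) = true
[1.1.2.2.1] true AND true = true
[1.1.2.2] NOT true = false
[1.1.2] false → false (antecedent false ⇒ implication holds) = true
[1.1.3.1.1] false AND true = false
[1.1.3.1.2] true OR false = true
[1.1.3.1] exactly-one(false, true) = true
[1.1.3] NOT true = false
[1.1] false OR true OR false = true
[1] NOT true = false
[root] NOT false = true
Overall: true → approved

Approved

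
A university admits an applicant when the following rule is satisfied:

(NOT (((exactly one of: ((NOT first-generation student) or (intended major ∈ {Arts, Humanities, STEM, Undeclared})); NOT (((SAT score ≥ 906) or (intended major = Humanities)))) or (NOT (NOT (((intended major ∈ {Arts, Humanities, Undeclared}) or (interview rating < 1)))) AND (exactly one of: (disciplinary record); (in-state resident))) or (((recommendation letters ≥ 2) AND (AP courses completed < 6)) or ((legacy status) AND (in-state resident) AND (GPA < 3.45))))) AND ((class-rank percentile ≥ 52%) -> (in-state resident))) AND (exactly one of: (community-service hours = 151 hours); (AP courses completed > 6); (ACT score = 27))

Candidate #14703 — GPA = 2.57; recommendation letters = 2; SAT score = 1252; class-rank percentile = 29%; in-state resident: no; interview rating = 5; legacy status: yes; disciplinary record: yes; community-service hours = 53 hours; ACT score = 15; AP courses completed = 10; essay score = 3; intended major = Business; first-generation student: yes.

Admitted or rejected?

Admitted

Atomic conditions:
  NOT first-generation student: yes → false
  intended major ∈ {Arts, Humanities, STEM, Undeclared}: Business is not in the set → false
  SAT score ≥ 906: 1252 ≥ 906 is true
  intended major = Humanities: Business == Humanities is false
  intended major ∈ {Arts, Humanities, Undeclared}: Business is not in the set → false
  interview rating < 1: 5 < 1 is false
  disciplinary record: yes → true
  in-state resident: no → false
  recommendation letters ≥ 2: 2 ≥ 2 is true
  AP courses completed < 6: 10 < 6 is false
  legacy status: yes → true
  GPA < 3.45: 2.57 < 3.45 is true
  class-rank percentile ≥ 52%: 29 ≥ 52 is false
  community-service hours = 151 hours: 53 == 151 is false
  AP courses completed > 6: 10 > 6 is true
  ACT score = 27: 15 == 27 is false
Combine:
[1.1.1.1.1] false OR false = false
[1.1.1.1.2.1] true OR false = true
[1.1.1.1.2] NOT true = false
[1.1.1.1] exactly-one(false, false) = false
[1.1.1.2.1.1.1] false OR false = false
[1.1.1.2.1.1] NOT false = true
[1.1.1.2.1] NOT true = false
[1.1.1.2.2] exactly-one(true, false) = true
[1.1.1.2] false AND true = false
[1.1.1.3.1] true AND false = false
[1.1.1.3.2] true AND false AND true = false
[1.1.1.3] false OR false = false
[1.1.1] false OR false OR false = false
[1.1] NOT false = true
[1.2] false → false (antecedent false ⇒ implication holds) = true
[1] true AND true = true
[2] exactly-one(false, true, false) = true
[root] true AND true = true
Overall: true → admitted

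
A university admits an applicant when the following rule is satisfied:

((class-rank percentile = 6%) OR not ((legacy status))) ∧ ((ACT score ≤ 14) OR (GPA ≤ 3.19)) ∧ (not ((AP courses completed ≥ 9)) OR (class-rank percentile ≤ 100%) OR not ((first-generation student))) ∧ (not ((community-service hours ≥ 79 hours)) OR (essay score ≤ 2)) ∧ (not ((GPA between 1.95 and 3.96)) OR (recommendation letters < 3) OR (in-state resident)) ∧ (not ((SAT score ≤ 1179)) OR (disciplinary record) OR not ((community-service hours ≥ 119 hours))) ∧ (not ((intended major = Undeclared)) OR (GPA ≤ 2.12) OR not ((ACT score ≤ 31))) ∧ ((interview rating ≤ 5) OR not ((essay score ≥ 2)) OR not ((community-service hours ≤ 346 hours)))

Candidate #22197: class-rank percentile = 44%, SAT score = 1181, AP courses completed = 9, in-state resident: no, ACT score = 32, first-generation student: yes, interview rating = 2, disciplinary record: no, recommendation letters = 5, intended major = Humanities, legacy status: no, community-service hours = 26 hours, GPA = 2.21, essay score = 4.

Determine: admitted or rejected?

Rejected

Atomic conditions:
  class-rank percentile = 6%: 44 == 6 is false
  legacy status: no → false
  ACT score ≤ 14: 32 ≤ 14 is false
  GPA ≤ 3.19: 2.21 ≤ 3.19 is true
  AP courses completed ≥ 9: 9 ≥ 9 is true
  class-rank percentile ≤ 100%: 44 ≤ 100 is true
  first-generation student: yes → true
  community-service hours ≥ 79 hours: 26 ≥ 79 is false
  essay score ≤ 2: 4 ≤ 2 is false
  GPA between 1.95 and 3.96: 2.21 in [1.95, 3.96] is true
  recommendation letters < 3: 5 < 3 is false
  in-state resident: no → false
  SAT score ≤ 1179: 1181 ≤ 1179 is false
  disciplinary record: no → false
  community-service hours ≥ 119 hours: 26 ≥ 119 is false
  intended major = Undeclared: Humanities == Undeclared is false
  GPA ≤ 2.12: 2.21 ≤ 2.12 is false
  ACT score ≤ 31: 32 ≤ 31 is false
  interview rating ≤ 5: 2 ≤ 5 is true
  essay score ≥ 2: 4 ≥ 2 is true
  community-service hours ≤ 346 hours: 26 ≤ 346 is true
Combine:
[1.2] NOT false = true
[1] false OR true = true
[2] false OR true = true
[3.1] NOT true = false
[3.3] NOT true = false
[3] false OR true OR false = true
[4.1] NOT false = true
[4] true OR false = true
[5.1] NOT true = false
[5] false OR false OR false = false
[6.1] NOT false = true
[6.3] NOT false = true
[6] true OR false OR true = true
[7.1] NOT false = true
[7.3] NOT false = true
[7] true OR false OR true = true
[8.2] NOT true = false
[8.3] NOT true = false
[8] true OR false OR false = true
[root] true AND true AND true AND true AND false AND true AND true AND true = false
Overall: false → rejected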